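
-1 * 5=-5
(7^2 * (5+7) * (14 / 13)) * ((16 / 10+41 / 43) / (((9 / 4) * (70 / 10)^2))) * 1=40992 / 2795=14.67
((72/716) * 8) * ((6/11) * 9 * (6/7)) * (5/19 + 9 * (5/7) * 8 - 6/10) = 1585184256/9165695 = 172.95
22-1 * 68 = -46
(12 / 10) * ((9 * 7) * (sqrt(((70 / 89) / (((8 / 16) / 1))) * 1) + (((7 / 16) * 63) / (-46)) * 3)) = -250047 / 1840 + 756 * sqrt(3115) / 445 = -41.08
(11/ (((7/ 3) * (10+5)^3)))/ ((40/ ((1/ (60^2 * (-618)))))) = -11/ 700812000000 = -0.00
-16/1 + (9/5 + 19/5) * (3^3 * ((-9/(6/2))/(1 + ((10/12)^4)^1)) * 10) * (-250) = 1469633264/1921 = 765035.54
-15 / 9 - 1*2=-11 / 3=-3.67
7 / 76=0.09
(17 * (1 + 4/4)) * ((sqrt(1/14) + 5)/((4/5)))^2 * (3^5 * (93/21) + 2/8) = 64045375 * sqrt(14)/1568 + 4495985325/3136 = 1586497.78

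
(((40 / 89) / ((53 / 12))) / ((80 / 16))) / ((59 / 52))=4992 / 278303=0.02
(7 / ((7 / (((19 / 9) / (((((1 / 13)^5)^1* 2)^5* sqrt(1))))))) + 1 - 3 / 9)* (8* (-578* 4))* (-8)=619947958266139045010796667356016 / 9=68883106474015449445644070000000.00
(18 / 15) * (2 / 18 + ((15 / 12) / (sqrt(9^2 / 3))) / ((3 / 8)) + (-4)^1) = -14 / 3 + 4 * sqrt(3) / 9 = -3.90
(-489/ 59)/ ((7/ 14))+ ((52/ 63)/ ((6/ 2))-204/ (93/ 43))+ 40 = -70.62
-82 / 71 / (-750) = 41 / 26625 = 0.00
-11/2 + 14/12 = -13/3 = -4.33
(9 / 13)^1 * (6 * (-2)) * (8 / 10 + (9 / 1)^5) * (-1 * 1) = 31886892 / 65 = 490567.57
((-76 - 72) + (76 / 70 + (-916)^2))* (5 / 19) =29361818 / 133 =220765.55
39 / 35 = 1.11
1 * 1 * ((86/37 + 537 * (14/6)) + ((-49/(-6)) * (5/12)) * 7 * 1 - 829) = 1199183/2664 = 450.14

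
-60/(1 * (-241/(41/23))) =2460/5543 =0.44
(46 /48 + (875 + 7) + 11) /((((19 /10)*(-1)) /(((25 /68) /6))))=-2681875 /93024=-28.83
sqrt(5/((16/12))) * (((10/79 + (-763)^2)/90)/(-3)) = -45991361 * sqrt(15)/42660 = -4175.43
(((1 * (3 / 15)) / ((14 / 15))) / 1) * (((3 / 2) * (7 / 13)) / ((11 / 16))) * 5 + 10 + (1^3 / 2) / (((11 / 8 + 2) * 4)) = 43613 / 3861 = 11.30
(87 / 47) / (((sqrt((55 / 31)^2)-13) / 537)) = -16647 / 188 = -88.55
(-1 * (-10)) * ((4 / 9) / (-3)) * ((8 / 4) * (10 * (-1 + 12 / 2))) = -4000 / 27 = -148.15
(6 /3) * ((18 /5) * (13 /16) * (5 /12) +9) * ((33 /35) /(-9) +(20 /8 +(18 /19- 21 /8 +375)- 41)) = 582288137 /85120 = 6840.79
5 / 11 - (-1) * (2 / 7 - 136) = -10415 / 77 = -135.26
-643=-643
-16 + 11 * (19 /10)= 49 /10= 4.90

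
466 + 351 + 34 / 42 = 17174 / 21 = 817.81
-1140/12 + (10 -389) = -474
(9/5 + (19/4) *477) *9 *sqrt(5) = 408159 *sqrt(5)/20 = 45633.56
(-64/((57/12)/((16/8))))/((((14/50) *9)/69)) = -294400/399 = -737.84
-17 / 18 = -0.94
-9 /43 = -0.21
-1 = -1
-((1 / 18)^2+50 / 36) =-451 / 324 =-1.39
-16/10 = -8/5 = -1.60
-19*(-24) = 456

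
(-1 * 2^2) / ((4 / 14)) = -14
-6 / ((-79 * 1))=6 / 79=0.08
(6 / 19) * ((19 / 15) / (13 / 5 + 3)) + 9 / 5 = 131 / 70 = 1.87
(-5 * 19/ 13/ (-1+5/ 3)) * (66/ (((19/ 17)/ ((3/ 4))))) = -25245/ 52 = -485.48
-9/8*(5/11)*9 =-405/88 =-4.60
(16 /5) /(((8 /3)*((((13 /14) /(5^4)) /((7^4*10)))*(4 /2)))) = 126052500 /13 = 9696346.15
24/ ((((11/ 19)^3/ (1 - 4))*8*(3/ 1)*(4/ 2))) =-20577/ 2662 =-7.73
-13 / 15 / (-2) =13 / 30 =0.43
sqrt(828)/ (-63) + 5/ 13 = 5/ 13 -2*sqrt(23)/ 21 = -0.07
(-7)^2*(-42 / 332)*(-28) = 14406 / 83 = 173.57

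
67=67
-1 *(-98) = 98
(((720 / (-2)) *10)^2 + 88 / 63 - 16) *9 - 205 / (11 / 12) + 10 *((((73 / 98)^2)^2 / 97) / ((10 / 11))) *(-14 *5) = 819949048715424035 / 7029763048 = 116639642.49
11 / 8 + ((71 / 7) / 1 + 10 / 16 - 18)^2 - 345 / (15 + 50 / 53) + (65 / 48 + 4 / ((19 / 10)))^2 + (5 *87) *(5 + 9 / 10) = 17980319523877 / 6887672064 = 2610.51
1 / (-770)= -1 / 770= -0.00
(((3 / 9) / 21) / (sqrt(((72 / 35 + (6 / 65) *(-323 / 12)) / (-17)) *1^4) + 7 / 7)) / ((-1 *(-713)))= 2210 / 96774777- sqrt(6017830) / 677423439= 0.00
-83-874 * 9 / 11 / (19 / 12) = -5881 / 11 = -534.64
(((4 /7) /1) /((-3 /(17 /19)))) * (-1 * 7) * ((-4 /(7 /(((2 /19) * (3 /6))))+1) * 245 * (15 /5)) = 307020 /361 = 850.47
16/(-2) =-8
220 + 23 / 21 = 4643 / 21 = 221.10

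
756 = 756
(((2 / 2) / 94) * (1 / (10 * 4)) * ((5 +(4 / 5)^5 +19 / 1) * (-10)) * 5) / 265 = -9503 / 7784375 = -0.00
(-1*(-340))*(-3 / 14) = -510 / 7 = -72.86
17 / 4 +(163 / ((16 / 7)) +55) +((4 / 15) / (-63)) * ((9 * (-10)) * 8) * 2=45917 / 336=136.66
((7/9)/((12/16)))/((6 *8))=7/324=0.02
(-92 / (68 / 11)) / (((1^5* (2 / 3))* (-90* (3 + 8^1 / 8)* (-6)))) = -0.01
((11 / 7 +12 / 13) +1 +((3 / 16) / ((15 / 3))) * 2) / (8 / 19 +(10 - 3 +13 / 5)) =246867 / 693056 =0.36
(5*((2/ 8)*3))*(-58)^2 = 12615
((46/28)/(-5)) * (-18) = 207/35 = 5.91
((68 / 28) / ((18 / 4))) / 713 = 34 / 44919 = 0.00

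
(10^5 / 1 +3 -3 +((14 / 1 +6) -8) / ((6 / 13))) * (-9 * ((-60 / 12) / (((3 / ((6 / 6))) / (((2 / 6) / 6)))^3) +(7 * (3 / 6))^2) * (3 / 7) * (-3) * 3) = 10719058453 / 252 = 42535946.24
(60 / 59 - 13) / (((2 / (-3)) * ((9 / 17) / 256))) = 1538432 / 177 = 8691.71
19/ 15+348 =5239/ 15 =349.27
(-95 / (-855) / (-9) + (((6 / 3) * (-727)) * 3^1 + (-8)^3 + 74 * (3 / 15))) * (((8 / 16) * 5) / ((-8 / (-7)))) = -13775867 / 1296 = -10629.53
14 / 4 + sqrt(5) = sqrt(5) + 7 / 2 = 5.74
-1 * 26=-26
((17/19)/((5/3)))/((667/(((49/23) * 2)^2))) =489804/33520085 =0.01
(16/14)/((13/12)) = 96/91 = 1.05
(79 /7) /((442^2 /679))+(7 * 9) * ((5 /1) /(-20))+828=39673018 /48841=812.29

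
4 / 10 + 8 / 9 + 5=6.29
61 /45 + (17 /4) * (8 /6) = 7.02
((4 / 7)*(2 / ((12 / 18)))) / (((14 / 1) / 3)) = 18 / 49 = 0.37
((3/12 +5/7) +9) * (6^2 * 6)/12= 2511/14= 179.36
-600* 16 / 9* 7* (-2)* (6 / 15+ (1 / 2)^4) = 20720 / 3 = 6906.67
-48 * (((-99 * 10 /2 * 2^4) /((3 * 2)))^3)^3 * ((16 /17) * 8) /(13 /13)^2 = 74750927874450845073408000000000 /17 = 4397113404379461474906353000000.00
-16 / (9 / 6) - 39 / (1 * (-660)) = -7001 / 660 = -10.61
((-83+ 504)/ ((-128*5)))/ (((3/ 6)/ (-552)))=29049/ 40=726.22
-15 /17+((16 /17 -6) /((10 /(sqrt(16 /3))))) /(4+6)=-15 /17 -86*sqrt(3) /1275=-1.00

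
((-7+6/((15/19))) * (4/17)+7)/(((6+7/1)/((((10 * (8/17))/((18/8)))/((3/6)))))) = 77696/33813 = 2.30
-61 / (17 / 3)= -183 / 17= -10.76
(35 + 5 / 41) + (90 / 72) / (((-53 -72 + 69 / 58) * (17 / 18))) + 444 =2398027083 / 5005157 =479.11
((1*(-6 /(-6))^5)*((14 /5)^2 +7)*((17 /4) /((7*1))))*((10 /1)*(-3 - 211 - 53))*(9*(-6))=6495309 /5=1299061.80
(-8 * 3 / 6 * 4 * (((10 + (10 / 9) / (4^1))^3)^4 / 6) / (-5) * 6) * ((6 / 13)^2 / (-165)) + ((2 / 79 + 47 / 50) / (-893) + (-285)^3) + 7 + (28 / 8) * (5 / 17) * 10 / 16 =-1935246697377077986457670037797871 / 335827071674391336811200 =-5762628628.26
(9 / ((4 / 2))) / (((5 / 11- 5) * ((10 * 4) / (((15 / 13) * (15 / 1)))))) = -891 / 2080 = -0.43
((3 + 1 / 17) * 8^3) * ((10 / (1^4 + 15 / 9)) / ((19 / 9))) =898560 / 323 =2781.92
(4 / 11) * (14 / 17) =56 / 187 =0.30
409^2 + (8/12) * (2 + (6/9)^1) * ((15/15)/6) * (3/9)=13549769/81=167281.10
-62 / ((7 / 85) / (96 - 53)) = -226610 / 7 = -32372.86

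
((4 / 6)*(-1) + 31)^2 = 920.11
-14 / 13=-1.08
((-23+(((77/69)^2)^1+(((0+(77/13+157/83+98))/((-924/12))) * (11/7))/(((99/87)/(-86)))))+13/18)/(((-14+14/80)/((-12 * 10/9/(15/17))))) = 713839113716320/4593616946919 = 155.40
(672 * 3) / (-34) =-1008 / 17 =-59.29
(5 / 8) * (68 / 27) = 85 / 54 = 1.57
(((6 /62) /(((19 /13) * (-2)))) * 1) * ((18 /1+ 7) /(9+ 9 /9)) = -0.08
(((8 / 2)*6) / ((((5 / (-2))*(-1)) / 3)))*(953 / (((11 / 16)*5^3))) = 2195712 / 6875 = 319.38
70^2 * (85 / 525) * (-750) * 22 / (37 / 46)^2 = -27698440000 / 1369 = -20232607.74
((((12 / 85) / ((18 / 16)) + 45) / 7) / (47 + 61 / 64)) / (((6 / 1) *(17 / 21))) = 368224 / 13304115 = 0.03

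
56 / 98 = 4 / 7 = 0.57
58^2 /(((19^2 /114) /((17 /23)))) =343128 /437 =785.19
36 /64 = 9 /16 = 0.56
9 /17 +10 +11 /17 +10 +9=513 /17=30.18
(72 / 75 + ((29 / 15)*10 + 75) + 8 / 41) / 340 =293627 / 1045500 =0.28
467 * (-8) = -3736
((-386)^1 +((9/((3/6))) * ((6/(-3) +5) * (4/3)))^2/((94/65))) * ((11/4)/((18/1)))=826859/1692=488.69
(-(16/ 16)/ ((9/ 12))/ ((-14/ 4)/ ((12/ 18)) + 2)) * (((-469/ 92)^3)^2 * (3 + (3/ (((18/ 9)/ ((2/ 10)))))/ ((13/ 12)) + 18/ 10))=117065720241807491/ 3202312350848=36556.62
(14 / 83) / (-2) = -7 / 83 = -0.08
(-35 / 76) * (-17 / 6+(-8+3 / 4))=4235 / 912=4.64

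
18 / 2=9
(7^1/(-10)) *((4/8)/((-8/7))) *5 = 49/32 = 1.53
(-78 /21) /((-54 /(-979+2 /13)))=-12725 /189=-67.33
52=52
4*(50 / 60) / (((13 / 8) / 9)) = 240 / 13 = 18.46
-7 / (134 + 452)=-7 / 586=-0.01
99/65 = 1.52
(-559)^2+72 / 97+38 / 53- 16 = 1606390067 / 5141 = 312466.46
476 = 476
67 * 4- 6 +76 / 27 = 7150 / 27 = 264.81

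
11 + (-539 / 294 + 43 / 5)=17.77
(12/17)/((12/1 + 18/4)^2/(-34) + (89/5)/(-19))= -9120/115559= -0.08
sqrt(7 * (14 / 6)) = 7 * sqrt(3) / 3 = 4.04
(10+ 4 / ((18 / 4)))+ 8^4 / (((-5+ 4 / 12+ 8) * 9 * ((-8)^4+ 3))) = 10.92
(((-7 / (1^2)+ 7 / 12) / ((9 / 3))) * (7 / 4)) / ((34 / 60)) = -6.61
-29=-29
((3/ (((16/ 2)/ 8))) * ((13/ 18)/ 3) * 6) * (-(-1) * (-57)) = -247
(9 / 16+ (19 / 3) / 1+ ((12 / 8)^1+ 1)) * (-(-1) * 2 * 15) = 281.88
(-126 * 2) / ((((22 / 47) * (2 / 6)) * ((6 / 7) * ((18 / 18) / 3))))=-62181 / 11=-5652.82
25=25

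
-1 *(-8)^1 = 8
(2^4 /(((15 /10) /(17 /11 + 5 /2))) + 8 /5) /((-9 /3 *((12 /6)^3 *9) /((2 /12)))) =-923 /26730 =-0.03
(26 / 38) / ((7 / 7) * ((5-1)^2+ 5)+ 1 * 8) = 13 / 551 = 0.02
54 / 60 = 9 / 10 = 0.90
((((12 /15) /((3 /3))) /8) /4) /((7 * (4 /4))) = 0.00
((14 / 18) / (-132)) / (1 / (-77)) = 0.45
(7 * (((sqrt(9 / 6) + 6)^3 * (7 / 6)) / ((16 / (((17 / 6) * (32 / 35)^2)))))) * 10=9928 * sqrt(6) / 15 + 14688 / 5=4558.84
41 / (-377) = -41 / 377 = -0.11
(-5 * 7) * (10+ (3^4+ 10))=-3535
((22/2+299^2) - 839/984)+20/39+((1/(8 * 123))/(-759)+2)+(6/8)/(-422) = 183175146067943/2048626008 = 89413.66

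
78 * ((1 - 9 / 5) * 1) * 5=-312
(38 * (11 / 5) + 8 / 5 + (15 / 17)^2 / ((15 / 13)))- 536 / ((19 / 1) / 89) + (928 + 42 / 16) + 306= -260984397 / 219640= -1188.24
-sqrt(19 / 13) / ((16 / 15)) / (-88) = 15*sqrt(247) / 18304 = 0.01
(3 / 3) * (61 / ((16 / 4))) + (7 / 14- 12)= 15 / 4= 3.75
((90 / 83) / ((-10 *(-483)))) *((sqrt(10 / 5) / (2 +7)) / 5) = sqrt(2) / 200445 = 0.00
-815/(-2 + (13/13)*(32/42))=17115/26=658.27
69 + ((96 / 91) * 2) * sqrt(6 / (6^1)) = 6471 / 91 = 71.11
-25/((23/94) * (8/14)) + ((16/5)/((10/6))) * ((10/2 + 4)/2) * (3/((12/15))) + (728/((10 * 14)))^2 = -137269/1150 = -119.36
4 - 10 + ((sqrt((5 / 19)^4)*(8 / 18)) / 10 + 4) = -6488 / 3249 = -2.00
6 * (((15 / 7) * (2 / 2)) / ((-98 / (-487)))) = 21915 / 343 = 63.89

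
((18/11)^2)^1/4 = 81/121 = 0.67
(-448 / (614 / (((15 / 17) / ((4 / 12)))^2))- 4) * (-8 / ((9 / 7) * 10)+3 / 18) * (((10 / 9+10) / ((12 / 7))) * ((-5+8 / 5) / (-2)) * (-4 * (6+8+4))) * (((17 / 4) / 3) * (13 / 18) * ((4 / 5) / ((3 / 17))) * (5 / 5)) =-51280222084 / 3357045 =-15275.41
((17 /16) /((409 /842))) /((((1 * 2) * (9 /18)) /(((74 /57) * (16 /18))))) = 529618 /209817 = 2.52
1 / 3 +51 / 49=202 / 147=1.37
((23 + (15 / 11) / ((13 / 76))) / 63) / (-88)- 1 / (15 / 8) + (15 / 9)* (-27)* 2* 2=-715649057 / 3963960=-180.54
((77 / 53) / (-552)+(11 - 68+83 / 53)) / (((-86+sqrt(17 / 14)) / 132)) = 86.19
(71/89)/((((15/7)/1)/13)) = 6461/1335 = 4.84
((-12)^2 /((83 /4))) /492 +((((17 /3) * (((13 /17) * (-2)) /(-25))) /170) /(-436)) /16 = 2134611761 /151338216000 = 0.01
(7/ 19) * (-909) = -6363/ 19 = -334.89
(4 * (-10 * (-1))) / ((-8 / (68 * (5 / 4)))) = -425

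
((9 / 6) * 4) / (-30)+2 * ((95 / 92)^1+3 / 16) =2061 / 920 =2.24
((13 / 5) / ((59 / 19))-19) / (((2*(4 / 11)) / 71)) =-2092299 / 1180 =-1773.13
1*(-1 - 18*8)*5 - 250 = -975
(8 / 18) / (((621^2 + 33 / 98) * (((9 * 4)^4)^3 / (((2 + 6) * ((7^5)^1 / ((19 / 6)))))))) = 823543 / 79745199799383274011623424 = 0.00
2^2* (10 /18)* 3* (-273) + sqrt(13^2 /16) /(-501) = -3647293 /2004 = -1820.01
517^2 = 267289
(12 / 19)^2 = 144 / 361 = 0.40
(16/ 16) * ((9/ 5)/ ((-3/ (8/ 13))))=-24/ 65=-0.37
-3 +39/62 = -147/62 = -2.37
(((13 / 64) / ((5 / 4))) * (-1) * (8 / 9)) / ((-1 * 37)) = 13 / 3330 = 0.00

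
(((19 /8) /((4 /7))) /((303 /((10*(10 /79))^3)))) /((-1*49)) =-593750 /1045735719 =-0.00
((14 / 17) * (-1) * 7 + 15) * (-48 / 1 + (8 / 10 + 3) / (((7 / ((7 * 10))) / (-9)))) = -61230 / 17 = -3601.76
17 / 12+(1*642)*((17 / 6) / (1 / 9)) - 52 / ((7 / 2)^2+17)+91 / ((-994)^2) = 10398073279 / 635166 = 16370.64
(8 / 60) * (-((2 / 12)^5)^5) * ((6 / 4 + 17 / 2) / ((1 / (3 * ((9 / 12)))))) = -1 / 9476762676643233792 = -0.00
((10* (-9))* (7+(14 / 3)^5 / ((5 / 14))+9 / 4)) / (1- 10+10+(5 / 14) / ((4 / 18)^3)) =-1689133544 / 101439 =-16651.72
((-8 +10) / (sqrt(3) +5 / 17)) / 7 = -85 / 2947 +289 *sqrt(3) / 2947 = 0.14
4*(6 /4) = 6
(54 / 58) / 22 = 27 / 638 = 0.04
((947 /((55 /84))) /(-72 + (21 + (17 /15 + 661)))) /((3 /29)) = 2306892 /100837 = 22.88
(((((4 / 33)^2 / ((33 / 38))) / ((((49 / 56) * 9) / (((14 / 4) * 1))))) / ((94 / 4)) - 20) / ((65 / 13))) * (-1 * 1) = 304022156 / 76006755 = 4.00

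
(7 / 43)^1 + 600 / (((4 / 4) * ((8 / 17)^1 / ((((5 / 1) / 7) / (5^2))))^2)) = 40025 / 16856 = 2.37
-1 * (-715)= 715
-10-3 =-13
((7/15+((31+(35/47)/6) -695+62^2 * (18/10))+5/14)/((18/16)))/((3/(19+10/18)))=36249.61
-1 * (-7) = 7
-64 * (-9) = 576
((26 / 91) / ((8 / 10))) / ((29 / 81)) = 405 / 406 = 1.00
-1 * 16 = -16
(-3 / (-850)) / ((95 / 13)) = 39 / 80750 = 0.00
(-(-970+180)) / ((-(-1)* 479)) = 790 / 479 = 1.65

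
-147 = -147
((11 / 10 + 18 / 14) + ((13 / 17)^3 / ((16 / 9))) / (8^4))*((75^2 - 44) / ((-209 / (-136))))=150050128554923 / 17318174720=8664.32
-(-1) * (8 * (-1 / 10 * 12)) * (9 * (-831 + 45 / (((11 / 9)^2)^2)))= 70056.09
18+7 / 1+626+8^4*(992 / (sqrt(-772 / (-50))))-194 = 457+10158080*sqrt(386) / 193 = 1034522.32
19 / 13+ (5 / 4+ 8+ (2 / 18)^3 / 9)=3654529 / 341172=10.71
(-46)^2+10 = 2126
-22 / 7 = -3.14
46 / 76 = 23 / 38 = 0.61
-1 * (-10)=10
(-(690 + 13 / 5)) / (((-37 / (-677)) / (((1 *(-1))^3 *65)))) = 30477863 / 37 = 823726.03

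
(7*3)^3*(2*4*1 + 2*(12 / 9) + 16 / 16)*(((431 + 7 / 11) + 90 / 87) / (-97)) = -14912586990 / 30943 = -481937.34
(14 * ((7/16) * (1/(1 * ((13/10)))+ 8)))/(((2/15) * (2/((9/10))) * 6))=25137/832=30.21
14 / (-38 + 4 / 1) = -7 / 17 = -0.41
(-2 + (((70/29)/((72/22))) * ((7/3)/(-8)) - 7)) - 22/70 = -4178453/438480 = -9.53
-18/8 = -9/4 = -2.25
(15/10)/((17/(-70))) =-6.18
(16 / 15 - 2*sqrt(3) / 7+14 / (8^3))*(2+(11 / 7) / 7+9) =231055 / 18816 - 1100*sqrt(3) / 343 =6.73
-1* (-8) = 8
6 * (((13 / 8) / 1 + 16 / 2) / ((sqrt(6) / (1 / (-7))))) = -11 * sqrt(6) / 8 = -3.37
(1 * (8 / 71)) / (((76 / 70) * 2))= 70 / 1349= 0.05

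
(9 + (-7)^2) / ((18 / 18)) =58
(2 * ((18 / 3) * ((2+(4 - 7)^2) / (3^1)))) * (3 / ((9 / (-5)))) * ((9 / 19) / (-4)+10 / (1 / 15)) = -208835 / 19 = -10991.32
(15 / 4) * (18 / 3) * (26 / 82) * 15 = 8775 / 82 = 107.01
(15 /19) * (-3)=-45 /19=-2.37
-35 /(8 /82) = -1435 /4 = -358.75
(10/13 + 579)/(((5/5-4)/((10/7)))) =-75370/273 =-276.08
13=13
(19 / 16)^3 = 6859 / 4096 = 1.67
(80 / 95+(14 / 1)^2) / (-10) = -374 / 19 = -19.68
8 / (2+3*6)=2 / 5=0.40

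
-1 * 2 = -2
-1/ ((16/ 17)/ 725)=-12325/ 16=-770.31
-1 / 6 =-0.17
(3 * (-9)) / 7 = -27 / 7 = -3.86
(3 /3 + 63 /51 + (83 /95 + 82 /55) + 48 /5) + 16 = 536501 /17765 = 30.20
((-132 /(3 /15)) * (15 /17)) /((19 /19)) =-9900 /17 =-582.35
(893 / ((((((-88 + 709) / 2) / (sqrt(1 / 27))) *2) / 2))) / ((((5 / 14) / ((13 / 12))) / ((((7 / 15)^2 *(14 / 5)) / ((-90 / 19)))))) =-529590971 *sqrt(3) / 4244146875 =-0.22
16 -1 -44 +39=10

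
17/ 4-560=-2223/ 4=-555.75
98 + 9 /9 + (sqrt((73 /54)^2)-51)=2665 /54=49.35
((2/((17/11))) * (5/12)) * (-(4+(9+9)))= -605/51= -11.86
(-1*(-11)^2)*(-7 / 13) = 847 / 13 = 65.15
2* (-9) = -18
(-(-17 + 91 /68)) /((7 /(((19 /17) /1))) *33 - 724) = -20235 /668372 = -0.03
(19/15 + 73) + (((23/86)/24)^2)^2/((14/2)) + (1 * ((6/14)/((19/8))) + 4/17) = 74.68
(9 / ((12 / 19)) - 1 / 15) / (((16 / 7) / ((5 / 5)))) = 5957 / 960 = 6.21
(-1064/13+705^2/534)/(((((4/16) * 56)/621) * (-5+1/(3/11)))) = -3659645529/129584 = -28241.49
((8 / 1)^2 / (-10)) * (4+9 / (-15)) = -544 / 25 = -21.76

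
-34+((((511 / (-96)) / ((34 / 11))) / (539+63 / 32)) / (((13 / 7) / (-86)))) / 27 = -1504910179 / 44269173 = -33.99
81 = 81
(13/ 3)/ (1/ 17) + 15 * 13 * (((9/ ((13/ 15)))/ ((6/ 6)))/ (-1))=-5854/ 3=-1951.33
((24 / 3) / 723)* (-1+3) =16 / 723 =0.02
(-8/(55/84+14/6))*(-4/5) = 2688/1255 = 2.14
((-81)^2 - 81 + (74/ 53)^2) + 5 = 18221841/ 2809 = 6486.95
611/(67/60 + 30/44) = 403260/1187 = 339.73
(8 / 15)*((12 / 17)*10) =64 / 17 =3.76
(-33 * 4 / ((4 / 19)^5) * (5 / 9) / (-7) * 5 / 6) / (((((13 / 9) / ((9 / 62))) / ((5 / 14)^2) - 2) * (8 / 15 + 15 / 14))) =2298129384375 / 13279503872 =173.06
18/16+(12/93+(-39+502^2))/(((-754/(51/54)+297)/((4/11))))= -4222982849/23250744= -181.63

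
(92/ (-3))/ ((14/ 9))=-138/ 7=-19.71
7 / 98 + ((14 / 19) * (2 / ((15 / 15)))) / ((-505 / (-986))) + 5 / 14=222041 / 67165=3.31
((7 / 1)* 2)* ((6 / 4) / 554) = 21 / 554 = 0.04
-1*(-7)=7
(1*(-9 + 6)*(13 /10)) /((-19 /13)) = 507 /190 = 2.67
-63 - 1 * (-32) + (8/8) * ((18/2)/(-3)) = -34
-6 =-6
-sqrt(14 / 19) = -sqrt(266) / 19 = -0.86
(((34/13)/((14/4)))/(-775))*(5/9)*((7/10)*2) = -68/90675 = -0.00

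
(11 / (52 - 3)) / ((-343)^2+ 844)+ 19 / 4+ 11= 365787935 / 23224628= 15.75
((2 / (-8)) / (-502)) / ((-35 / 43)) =-43 / 70280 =-0.00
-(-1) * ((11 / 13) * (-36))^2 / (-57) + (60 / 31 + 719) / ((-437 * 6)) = -227396597 / 13736658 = -16.55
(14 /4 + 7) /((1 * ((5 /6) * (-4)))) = -3.15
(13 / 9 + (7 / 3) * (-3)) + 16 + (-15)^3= -30281 / 9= -3364.56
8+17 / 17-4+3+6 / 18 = 25 / 3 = 8.33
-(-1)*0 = 0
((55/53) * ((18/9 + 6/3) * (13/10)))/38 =0.14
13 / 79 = 0.16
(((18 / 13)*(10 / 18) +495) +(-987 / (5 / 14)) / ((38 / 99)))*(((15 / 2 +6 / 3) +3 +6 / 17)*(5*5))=-476077460 / 221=-2154196.65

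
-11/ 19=-0.58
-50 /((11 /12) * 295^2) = -0.00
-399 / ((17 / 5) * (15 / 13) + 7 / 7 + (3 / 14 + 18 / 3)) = -72618 / 2027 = -35.83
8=8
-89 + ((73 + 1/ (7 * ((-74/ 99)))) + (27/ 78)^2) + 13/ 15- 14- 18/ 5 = -86153489/ 2626260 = -32.80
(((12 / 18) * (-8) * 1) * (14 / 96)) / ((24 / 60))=-1.94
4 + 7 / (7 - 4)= 6.33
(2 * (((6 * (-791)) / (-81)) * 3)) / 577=3164 / 5193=0.61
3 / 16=0.19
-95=-95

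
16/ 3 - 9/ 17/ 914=248581/ 46614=5.33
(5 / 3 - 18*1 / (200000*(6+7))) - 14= -48100027 / 3900000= -12.33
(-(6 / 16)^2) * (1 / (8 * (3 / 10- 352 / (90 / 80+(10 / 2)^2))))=855 / 640768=0.00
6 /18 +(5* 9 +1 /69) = 1043 /23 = 45.35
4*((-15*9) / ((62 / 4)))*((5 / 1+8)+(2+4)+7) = -28080 / 31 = -905.81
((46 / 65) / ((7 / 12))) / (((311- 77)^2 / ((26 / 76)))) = 23 / 3034395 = 0.00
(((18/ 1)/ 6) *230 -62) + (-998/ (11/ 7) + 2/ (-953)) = -74356/ 10483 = -7.09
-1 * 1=-1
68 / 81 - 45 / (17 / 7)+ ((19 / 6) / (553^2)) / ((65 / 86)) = -484197718012 / 27371434545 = -17.69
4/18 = 2/9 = 0.22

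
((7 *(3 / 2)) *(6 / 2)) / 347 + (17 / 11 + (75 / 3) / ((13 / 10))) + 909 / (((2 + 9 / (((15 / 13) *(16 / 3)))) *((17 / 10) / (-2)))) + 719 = 201424908829 / 467330578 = 431.01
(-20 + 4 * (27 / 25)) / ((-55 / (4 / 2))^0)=-15.68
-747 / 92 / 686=-747 / 63112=-0.01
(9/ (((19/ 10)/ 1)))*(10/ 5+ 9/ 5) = 18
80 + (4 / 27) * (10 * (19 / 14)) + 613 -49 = 122096 / 189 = 646.01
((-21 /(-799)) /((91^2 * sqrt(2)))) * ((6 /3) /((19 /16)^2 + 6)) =768 * sqrt(2) /1793076649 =0.00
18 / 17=1.06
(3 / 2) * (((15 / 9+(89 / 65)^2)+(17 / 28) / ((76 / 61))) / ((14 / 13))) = 108665639 / 19364800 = 5.61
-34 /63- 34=-2176 /63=-34.54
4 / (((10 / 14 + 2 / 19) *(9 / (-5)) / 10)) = -26600 / 981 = -27.12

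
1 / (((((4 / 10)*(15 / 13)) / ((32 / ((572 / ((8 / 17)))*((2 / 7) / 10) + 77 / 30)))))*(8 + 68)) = 455 / 18601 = 0.02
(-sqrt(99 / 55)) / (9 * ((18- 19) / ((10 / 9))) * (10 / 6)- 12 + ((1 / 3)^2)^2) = 486 * sqrt(5) / 20645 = 0.05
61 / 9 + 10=16.78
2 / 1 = 2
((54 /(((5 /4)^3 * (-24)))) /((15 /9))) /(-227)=432 /141875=0.00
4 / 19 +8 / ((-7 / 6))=-884 / 133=-6.65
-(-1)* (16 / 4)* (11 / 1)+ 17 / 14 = 633 / 14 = 45.21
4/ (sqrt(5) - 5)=-1 - sqrt(5)/ 5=-1.45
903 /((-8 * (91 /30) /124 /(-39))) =179955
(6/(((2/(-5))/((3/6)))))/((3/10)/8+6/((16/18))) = -200/181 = -1.10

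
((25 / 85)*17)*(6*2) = 60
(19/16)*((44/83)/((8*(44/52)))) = 247/2656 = 0.09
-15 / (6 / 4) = -10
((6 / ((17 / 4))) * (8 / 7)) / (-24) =-8 / 119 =-0.07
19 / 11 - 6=-47 / 11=-4.27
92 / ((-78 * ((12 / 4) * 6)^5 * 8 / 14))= -161 / 147386304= -0.00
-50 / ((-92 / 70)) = 38.04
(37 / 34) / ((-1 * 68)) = -37 / 2312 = -0.02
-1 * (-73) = 73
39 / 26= 3 / 2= 1.50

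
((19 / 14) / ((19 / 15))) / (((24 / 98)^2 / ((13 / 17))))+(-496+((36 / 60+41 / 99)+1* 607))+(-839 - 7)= -193969037 / 269280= -720.32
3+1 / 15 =46 / 15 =3.07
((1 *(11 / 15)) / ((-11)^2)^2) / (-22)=-1 / 439230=-0.00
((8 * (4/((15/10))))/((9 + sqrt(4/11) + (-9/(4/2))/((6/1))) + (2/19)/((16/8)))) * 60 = 675220480/4356667 - 14786560 * sqrt(11)/4356667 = 143.73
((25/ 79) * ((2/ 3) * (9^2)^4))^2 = 514727830236622500/ 6241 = 82475217150556.40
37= 37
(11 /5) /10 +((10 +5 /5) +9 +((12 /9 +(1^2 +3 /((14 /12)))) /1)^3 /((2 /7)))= 14327864 /33075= 433.19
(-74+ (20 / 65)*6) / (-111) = 938 / 1443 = 0.65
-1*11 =-11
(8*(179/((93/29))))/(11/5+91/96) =6644480/46841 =141.85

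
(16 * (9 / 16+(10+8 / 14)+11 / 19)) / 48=24925 / 6384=3.90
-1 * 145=-145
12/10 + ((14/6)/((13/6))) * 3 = 288/65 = 4.43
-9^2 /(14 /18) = -729 /7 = -104.14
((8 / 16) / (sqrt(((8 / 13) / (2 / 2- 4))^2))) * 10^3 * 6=14625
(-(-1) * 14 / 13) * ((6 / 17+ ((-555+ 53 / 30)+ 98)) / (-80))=1623923 / 265200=6.12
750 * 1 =750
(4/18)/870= 1/3915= 0.00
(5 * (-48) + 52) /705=-4 /15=-0.27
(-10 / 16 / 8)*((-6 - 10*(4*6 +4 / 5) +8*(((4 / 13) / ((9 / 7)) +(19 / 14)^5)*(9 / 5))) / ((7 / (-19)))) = -39.07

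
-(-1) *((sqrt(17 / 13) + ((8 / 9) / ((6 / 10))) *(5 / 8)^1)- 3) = -56 / 27 + sqrt(221) / 13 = -0.93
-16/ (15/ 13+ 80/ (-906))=-94224/ 6275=-15.02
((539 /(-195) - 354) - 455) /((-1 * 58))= 14.00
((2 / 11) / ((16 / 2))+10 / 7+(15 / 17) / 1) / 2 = 1.17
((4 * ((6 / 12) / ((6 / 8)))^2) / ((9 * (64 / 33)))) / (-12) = -11 / 1296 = -0.01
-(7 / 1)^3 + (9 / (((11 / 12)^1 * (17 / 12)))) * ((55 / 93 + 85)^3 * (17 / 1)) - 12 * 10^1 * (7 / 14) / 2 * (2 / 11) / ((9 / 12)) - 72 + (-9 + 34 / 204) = 145254353124677 / 1966206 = 73875450.04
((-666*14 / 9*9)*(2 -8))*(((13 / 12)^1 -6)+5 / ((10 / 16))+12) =843822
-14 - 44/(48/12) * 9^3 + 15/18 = -48193/6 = -8032.17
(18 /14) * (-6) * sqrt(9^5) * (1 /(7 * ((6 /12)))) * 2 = -52488 /49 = -1071.18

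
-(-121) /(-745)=-121 /745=-0.16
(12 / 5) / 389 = 12 / 1945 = 0.01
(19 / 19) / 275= 1 / 275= 0.00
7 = 7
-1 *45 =-45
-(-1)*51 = 51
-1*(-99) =99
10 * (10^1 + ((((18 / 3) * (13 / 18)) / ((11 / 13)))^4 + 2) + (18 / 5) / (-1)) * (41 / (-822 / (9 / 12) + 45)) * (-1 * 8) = 2708271260272 / 1246402971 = 2172.87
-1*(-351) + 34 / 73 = 351.47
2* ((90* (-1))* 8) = -1440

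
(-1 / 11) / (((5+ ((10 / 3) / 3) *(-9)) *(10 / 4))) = 2 / 275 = 0.01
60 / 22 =30 / 11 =2.73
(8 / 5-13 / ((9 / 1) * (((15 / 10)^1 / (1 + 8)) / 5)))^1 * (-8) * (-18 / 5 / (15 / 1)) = -10016 / 125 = -80.13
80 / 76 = 20 / 19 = 1.05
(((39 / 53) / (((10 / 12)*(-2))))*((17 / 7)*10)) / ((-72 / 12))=663 / 371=1.79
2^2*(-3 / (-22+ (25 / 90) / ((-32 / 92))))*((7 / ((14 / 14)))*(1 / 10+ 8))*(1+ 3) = 279936 / 2345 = 119.38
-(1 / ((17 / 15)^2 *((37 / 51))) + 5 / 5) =-1304 / 629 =-2.07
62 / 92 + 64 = 2975 / 46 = 64.67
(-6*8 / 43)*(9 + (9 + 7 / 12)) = -892 / 43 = -20.74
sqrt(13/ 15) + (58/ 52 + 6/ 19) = sqrt(195)/ 15 + 707/ 494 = 2.36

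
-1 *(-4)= 4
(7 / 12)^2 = 49 / 144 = 0.34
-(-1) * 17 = 17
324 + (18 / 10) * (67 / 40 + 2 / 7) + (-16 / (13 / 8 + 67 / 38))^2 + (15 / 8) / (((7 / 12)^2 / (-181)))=-67321203109 / 103968200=-647.52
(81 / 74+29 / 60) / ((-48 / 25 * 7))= -17515 / 149184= -0.12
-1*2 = -2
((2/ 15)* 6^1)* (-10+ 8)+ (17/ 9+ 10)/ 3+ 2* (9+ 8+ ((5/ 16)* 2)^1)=20311/ 540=37.61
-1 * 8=-8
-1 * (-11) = 11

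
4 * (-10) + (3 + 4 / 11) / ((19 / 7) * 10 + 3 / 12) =-336444 / 8437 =-39.88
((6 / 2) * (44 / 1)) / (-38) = -66 / 19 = -3.47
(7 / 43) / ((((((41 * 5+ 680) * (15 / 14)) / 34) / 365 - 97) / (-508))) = 123563888 / 144819743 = 0.85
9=9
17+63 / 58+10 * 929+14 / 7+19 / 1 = 9329.09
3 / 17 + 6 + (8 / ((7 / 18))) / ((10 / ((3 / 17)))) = 3891 / 595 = 6.54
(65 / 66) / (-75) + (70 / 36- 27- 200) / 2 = -24759 / 220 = -112.54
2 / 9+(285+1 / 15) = 12838 / 45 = 285.29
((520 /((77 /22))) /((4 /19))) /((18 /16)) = 39520 /63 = 627.30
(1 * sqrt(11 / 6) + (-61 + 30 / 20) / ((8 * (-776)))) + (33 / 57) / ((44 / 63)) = 197813 / 235904 + sqrt(66) / 6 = 2.19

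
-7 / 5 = -1.40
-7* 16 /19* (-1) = 112 /19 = 5.89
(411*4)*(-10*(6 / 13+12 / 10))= -27315.69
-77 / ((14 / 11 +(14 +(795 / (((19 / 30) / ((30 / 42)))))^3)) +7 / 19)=-1992683539 / 18653823264152387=-0.00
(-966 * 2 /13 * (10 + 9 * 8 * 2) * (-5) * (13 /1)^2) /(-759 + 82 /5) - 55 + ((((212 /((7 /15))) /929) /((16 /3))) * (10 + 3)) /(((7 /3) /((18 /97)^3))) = -4025820177912895585 /154259509481329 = -26097.71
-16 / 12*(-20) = 26.67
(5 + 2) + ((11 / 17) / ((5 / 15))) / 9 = 368 / 51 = 7.22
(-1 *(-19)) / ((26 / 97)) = 1843 / 26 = 70.88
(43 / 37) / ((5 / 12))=516 / 185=2.79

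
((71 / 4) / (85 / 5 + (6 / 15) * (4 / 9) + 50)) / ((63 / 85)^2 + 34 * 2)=0.00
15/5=3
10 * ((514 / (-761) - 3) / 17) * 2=-55940 / 12937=-4.32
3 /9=1 /3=0.33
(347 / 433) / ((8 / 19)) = 6593 / 3464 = 1.90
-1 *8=-8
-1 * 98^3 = -941192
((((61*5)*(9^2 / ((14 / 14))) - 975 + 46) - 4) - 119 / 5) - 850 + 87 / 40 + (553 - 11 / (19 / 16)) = 3563505 / 152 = 23444.11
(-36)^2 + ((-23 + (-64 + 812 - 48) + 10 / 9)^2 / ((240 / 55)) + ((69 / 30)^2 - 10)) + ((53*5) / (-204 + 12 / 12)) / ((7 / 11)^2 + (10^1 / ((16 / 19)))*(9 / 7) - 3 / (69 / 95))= 60098068723263571 / 563402012400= 106669.96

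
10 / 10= 1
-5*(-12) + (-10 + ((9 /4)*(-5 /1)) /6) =385 /8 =48.12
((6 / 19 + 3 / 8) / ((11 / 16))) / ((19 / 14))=2940 / 3971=0.74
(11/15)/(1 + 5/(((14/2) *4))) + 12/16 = 247/180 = 1.37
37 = 37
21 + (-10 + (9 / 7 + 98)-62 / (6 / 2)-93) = -3.38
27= 27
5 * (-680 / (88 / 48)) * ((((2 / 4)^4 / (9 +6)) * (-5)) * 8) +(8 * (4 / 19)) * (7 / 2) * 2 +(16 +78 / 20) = 712231 / 2090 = 340.78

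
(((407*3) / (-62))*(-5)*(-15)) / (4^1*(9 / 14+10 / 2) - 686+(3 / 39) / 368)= 1533331800 / 688723559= 2.23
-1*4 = -4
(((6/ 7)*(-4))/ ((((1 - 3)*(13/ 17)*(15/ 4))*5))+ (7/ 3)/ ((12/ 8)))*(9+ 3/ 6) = 325831/ 20475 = 15.91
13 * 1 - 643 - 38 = -668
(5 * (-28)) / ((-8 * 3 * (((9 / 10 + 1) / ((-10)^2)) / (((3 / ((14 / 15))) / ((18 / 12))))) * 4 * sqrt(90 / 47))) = 625 * sqrt(470) / 114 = 118.86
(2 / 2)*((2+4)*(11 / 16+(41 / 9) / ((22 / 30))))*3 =10929 / 88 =124.19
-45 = -45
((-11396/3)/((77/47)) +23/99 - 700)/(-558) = 298825/55242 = 5.41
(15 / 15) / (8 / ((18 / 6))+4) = 0.15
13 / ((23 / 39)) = 507 / 23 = 22.04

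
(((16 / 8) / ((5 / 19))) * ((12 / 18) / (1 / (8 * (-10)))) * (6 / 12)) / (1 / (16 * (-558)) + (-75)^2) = -1809408 / 50219999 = -0.04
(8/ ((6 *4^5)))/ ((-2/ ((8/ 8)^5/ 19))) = -1/ 29184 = -0.00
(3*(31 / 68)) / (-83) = -93 / 5644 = -0.02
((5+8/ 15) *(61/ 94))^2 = 25633969/ 1988100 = 12.89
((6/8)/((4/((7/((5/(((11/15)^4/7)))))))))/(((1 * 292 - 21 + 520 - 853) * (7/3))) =-0.00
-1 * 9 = -9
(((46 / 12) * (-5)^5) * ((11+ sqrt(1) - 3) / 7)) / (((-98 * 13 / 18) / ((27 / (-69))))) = -759375 / 8918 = -85.15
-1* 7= -7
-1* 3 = -3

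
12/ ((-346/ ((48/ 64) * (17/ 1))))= -153/ 346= -0.44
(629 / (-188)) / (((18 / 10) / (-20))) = 15725 / 423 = 37.17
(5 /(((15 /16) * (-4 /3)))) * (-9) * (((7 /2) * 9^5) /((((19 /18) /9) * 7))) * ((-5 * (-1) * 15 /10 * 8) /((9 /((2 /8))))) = 286978140 /19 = 15104112.63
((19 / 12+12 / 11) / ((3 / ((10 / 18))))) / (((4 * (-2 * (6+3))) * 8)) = -1765 / 2052864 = -0.00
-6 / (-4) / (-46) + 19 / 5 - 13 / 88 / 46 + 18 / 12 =106547 / 20240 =5.26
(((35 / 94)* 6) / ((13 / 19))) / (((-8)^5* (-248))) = 1995 / 4965269504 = 0.00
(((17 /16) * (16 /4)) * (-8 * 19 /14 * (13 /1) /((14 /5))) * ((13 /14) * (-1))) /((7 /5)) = 1364675 /9604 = 142.09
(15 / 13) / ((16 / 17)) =255 / 208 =1.23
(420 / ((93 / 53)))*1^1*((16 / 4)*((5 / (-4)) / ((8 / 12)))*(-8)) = 445200 / 31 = 14361.29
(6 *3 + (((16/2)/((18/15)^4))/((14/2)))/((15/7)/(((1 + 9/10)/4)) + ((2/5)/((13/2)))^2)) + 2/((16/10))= 7962205543/411014736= 19.37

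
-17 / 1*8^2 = -1088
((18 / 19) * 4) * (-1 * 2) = -144 / 19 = -7.58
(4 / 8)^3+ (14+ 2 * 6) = 209 / 8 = 26.12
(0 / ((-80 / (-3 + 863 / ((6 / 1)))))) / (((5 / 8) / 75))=0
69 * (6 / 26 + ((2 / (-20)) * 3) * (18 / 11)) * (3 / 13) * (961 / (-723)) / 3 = 4111158 / 2240095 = 1.84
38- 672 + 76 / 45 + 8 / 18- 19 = -9763 / 15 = -650.87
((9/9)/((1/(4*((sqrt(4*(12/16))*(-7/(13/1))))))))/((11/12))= -336*sqrt(3)/143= -4.07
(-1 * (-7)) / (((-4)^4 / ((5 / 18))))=35 / 4608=0.01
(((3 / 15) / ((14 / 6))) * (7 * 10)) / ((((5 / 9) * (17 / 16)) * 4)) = 216 / 85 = 2.54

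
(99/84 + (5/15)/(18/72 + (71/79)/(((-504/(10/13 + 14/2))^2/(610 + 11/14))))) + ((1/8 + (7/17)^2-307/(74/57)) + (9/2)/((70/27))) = -12567872879702106069/54081428284257080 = -232.39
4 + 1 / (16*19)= 1217 / 304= 4.00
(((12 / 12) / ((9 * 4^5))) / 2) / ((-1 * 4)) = -1 / 73728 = -0.00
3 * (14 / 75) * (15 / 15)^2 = 14 / 25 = 0.56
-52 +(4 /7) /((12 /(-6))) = -366 /7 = -52.29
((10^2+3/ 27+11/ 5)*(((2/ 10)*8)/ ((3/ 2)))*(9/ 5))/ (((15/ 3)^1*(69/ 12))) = 294656/ 43125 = 6.83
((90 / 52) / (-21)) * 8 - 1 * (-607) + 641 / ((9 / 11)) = 1138234 / 819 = 1389.79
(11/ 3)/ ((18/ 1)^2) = 11/ 972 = 0.01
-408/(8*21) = -17/7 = -2.43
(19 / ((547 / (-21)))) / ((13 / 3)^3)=-10773 / 1201759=-0.01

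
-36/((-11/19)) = 684/11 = 62.18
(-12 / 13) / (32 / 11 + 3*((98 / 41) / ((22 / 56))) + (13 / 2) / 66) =-64944 / 1495793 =-0.04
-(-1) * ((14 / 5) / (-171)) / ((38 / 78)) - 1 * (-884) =4786678 / 5415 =883.97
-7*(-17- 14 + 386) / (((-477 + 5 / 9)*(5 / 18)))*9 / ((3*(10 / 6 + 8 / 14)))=2536191 / 100768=25.17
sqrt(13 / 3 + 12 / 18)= sqrt(5)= 2.24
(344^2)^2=14003408896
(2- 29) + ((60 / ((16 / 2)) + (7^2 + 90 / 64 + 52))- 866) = -25059 / 32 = -783.09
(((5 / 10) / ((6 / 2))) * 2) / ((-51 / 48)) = -16 / 51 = -0.31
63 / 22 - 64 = -1345 / 22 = -61.14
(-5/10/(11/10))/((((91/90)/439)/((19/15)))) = -250230/1001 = -249.98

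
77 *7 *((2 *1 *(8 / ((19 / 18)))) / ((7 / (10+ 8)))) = 399168 / 19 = 21008.84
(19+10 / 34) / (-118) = -0.16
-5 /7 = -0.71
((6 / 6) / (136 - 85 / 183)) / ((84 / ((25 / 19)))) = 1525 / 13195196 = 0.00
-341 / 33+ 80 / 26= -283 / 39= -7.26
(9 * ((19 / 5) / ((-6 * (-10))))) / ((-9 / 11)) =-209 / 300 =-0.70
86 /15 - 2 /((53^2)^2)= 678581336 /118357215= 5.73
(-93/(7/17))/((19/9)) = -14229/133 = -106.98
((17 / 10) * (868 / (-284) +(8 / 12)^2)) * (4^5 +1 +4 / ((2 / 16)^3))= -87190229 / 6390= -13644.79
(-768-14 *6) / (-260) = 213 / 65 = 3.28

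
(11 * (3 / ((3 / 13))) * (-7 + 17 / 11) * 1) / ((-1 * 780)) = 1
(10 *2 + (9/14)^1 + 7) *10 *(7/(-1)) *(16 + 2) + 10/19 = -661760/19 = -34829.47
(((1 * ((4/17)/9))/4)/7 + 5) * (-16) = -85696/1071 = -80.01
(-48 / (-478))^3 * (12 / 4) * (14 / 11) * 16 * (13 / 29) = 120766464 / 4354962161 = 0.03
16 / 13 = 1.23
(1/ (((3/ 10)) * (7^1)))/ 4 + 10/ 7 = 65/ 42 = 1.55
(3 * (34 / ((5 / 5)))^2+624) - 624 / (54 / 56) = 31004 / 9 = 3444.89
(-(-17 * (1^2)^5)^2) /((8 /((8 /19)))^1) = -289 /19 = -15.21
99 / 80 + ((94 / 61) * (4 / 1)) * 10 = 306839 / 4880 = 62.88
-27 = -27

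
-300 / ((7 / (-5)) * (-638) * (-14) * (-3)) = -125 / 15631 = -0.01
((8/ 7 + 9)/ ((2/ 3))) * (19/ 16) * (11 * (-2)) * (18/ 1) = -400653/ 56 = -7154.52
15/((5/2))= 6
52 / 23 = 2.26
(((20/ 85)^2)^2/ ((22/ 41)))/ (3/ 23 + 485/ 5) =60352/ 1026222527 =0.00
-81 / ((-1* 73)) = 81 / 73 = 1.11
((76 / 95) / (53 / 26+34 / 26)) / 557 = 104 / 242295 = 0.00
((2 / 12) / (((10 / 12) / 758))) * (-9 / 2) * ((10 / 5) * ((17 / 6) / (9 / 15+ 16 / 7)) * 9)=-1217727 / 101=-12056.70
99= 99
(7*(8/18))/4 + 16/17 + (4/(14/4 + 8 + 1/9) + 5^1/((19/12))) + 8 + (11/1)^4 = 468598036/31977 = 14654.22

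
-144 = -144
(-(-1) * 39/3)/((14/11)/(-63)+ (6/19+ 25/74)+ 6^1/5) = 9047610/1276009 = 7.09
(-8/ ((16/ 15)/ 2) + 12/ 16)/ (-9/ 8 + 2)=-114/ 7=-16.29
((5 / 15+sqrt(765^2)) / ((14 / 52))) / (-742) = -4264 / 1113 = -3.83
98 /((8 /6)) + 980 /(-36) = 833 /18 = 46.28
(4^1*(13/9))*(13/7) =676/63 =10.73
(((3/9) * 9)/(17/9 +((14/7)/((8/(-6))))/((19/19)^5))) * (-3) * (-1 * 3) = 486/7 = 69.43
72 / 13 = 5.54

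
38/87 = 0.44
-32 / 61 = -0.52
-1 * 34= -34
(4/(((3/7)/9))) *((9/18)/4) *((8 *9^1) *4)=3024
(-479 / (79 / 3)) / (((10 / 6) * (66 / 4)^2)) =-1916 / 47795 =-0.04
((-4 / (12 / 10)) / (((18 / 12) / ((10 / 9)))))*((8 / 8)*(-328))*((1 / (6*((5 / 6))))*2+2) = 52480 / 27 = 1943.70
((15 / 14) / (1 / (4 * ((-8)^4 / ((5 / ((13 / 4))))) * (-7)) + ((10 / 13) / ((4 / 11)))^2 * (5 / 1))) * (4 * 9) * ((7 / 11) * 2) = 19382272 / 8833891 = 2.19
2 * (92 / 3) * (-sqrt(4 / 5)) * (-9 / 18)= 184 * sqrt(5) / 15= 27.43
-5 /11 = -0.45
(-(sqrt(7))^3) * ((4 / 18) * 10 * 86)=-3539.43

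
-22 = -22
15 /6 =5 /2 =2.50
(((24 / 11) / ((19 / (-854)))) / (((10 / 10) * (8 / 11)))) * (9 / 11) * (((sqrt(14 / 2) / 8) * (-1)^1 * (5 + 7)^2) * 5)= 2075220 * sqrt(7) / 209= 26270.41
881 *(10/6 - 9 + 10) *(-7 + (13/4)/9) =-421118/27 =-15596.96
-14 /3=-4.67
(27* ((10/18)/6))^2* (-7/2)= -175/8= -21.88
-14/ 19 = -0.74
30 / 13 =2.31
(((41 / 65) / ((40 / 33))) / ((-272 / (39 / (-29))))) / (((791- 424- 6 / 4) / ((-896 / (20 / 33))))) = -937629 / 90095750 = -0.01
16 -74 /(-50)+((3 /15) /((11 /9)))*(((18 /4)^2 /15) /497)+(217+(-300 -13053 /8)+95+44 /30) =-5250543611 /3280200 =-1600.68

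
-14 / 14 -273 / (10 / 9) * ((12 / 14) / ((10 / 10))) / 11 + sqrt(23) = -1108 / 55 + sqrt(23) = -15.35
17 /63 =0.27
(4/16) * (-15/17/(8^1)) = -15/544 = -0.03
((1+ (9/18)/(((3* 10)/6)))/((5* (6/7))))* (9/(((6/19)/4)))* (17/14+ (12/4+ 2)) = 18183/100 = 181.83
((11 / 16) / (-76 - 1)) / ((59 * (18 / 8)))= -0.00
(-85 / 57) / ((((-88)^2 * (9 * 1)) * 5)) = -17 / 3972672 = -0.00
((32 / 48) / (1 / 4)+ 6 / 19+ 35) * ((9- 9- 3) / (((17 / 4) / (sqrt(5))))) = -8660 * sqrt(5) / 323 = -59.95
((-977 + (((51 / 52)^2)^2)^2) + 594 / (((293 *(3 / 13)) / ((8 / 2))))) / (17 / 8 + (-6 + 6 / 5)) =73698019882120637735 / 209501993648709632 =351.78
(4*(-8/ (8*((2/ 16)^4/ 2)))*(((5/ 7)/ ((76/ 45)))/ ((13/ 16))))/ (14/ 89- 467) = 2624716800/ 71838221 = 36.54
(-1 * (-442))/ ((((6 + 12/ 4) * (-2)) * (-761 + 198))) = 221/ 5067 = 0.04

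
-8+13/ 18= -131/ 18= -7.28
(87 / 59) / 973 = 87 / 57407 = 0.00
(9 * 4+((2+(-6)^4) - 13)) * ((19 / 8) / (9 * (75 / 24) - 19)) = 25099 / 73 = 343.82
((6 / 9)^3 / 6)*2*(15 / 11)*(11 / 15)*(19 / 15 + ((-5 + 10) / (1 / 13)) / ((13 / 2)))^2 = 12.54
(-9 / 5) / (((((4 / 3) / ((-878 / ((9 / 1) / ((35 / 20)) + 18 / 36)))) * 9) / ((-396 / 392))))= -130383 / 5530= -23.58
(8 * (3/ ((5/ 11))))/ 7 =264/ 35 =7.54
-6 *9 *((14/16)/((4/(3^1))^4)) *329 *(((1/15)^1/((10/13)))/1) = -21825531/51200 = -426.28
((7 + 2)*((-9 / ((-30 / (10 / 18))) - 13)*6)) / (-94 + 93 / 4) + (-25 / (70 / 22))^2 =991903 / 13867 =71.53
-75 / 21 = -25 / 7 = -3.57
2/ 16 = 1/ 8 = 0.12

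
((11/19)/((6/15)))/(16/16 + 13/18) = 0.84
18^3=5832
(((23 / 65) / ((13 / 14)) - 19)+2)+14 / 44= -303031 / 18590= -16.30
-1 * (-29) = 29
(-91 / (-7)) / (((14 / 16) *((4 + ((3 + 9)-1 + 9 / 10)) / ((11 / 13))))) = 880 / 1113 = 0.79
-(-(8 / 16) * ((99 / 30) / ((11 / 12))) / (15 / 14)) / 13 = 42 / 325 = 0.13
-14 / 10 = -1.40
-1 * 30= -30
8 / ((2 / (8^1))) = 32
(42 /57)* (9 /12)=21 /38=0.55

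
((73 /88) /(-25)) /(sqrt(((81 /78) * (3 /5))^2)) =-949 /17820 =-0.05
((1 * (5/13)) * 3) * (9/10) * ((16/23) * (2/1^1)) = 432/299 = 1.44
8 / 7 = 1.14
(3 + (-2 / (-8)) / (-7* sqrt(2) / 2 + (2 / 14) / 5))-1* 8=-600265 / 120046-8575* sqrt(2) / 240092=-5.05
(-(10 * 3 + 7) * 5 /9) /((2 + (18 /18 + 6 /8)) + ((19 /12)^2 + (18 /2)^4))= -592 /189137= -0.00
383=383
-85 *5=-425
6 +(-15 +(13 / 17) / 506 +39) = 258073 / 8602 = 30.00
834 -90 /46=832.04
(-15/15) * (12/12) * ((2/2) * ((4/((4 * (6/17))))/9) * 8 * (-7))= 476/27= 17.63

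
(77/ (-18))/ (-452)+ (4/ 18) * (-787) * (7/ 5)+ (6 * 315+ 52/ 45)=7441369/ 4520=1646.32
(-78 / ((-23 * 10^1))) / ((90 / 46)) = 13 / 75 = 0.17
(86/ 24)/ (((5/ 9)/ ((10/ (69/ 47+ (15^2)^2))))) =2021/ 1586296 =0.00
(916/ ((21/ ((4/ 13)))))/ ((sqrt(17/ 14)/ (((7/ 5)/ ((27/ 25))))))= 18320 *sqrt(238)/ 17901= 15.79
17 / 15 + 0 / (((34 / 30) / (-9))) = 17 / 15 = 1.13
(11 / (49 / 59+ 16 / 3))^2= 3790809 / 1190281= 3.18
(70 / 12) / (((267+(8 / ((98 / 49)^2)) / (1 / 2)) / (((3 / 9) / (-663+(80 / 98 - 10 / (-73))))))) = -0.00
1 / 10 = 0.10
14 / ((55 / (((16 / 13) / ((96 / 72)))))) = 168 / 715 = 0.23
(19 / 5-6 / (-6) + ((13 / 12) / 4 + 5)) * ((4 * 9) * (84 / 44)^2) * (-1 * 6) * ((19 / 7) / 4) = -5379.82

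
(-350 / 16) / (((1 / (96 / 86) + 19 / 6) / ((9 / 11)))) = -630 / 143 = -4.41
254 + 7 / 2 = 515 / 2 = 257.50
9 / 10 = 0.90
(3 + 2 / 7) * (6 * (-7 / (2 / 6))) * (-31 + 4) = 11178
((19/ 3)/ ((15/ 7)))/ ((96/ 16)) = 133/ 270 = 0.49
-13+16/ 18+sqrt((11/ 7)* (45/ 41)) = -109/ 9+3* sqrt(15785)/ 287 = -10.80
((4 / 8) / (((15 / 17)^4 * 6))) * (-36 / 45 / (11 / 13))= -1085773 / 8353125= -0.13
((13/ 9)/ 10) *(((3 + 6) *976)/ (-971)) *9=-57096/ 4855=-11.76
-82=-82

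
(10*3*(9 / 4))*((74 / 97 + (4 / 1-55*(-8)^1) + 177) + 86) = 9268155 / 194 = 47773.99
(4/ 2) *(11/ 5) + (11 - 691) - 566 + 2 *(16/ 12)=-1238.93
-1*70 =-70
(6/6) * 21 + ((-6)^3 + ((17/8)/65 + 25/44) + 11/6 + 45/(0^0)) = -2532229/17160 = -147.57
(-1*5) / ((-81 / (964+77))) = 1735 / 27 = 64.26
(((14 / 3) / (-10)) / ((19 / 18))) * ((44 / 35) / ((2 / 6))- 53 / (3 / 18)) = 65988 / 475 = 138.92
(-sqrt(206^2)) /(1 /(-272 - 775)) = 215682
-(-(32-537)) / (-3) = 505 / 3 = 168.33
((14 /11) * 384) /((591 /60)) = 107520 /2167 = 49.62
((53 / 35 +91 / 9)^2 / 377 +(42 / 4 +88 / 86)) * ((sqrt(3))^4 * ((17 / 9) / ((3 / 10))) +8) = 3707770249223 / 4825609425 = 768.35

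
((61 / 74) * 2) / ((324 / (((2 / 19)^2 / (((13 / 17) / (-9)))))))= -1037 / 1562769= -0.00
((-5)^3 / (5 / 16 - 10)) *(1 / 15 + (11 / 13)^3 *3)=4967360 / 204321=24.31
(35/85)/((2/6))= 21/17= 1.24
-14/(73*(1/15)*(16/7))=-735/584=-1.26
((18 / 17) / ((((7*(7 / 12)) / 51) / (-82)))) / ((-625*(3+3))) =8856 / 30625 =0.29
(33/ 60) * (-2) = -11/ 10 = -1.10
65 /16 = 4.06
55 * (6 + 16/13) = 5170/13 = 397.69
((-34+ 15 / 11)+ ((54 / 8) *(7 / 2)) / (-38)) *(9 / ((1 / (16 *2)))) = -2001870 / 209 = -9578.33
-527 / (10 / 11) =-5797 / 10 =-579.70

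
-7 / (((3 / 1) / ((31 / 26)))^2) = -6727 / 6084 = -1.11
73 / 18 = 4.06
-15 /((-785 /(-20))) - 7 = -1159 /157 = -7.38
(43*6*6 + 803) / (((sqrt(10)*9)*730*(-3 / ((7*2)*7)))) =-115199*sqrt(10) / 98550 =-3.70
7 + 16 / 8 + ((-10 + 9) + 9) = 17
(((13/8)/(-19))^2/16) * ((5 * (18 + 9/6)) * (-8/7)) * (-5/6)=54925/1293824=0.04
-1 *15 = -15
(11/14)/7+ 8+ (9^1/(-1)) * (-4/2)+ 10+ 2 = 3735/98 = 38.11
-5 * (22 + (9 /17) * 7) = -2185 /17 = -128.53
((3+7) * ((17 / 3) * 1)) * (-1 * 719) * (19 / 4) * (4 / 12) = -64510.28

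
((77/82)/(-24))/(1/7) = -539/1968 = -0.27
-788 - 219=-1007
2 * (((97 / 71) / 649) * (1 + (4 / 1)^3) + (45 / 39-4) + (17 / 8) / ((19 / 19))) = -2800205 / 2396108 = -1.17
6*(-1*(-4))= 24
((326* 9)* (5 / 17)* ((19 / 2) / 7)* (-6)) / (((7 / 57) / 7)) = -47662830 / 119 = -400527.98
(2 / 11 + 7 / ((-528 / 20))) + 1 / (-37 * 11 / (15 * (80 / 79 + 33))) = -515813 / 385836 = -1.34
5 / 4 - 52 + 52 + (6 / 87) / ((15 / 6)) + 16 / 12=4543 / 1740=2.61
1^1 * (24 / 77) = 0.31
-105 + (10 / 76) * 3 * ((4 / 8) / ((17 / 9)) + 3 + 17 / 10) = -33282 / 323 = -103.04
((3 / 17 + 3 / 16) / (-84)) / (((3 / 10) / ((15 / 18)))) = -275 / 22848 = -0.01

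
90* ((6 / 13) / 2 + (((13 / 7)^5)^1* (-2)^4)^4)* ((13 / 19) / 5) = 291449177596746391233046434678 / 1516053059654628019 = 192242069458.40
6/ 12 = 1/ 2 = 0.50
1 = 1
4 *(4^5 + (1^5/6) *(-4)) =12280/3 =4093.33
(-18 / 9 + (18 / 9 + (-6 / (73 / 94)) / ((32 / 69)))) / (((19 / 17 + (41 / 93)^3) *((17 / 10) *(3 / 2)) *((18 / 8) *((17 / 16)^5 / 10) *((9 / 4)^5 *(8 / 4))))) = -43223572419706880 / 279743896517200281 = -0.15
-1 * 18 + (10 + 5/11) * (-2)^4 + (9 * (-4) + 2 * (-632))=-12658/11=-1150.73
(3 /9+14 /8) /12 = 25 /144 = 0.17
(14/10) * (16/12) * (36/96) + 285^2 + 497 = 817227/10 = 81722.70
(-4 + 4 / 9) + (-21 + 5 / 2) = -397 / 18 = -22.06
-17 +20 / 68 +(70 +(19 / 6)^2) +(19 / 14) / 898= 60901793 / 961758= 63.32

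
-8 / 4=-2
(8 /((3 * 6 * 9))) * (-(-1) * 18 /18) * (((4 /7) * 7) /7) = 16 /567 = 0.03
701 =701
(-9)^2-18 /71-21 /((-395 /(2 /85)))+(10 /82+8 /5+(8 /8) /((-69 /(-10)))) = 557139778208 /6743840925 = 82.61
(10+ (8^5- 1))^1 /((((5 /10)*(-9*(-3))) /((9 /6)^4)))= 98331 /8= 12291.38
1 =1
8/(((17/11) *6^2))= 22/153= 0.14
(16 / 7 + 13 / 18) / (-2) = -379 / 252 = -1.50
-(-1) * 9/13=9/13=0.69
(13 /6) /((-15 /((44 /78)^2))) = -242 /5265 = -0.05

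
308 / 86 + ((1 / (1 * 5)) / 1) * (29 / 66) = 52067 / 14190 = 3.67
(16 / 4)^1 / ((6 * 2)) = 1 / 3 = 0.33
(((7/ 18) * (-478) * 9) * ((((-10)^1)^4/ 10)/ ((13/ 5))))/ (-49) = 1195000/ 91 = 13131.87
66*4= 264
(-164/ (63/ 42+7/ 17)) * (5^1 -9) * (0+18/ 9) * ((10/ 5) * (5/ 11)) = 89216/ 143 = 623.89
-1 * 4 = -4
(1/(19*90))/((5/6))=0.00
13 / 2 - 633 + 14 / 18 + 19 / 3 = -11149 / 18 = -619.39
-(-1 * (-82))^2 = -6724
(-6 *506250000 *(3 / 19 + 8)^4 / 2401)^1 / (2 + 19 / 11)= -19285715882812500000 / 12828929561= -1503298914.47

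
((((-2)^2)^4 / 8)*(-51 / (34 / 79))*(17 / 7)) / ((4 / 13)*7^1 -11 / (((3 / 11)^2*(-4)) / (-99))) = 1117376 / 443849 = 2.52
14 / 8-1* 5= -3.25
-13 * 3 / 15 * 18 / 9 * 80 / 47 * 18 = -7488 / 47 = -159.32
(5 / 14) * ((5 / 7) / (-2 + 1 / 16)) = -200 / 1519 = -0.13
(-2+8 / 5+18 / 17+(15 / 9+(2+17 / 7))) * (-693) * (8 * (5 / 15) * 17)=-1060928 / 5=-212185.60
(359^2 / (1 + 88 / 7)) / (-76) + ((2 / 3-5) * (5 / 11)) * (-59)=-2082811 / 238260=-8.74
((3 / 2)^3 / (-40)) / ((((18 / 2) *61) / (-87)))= 261 / 19520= 0.01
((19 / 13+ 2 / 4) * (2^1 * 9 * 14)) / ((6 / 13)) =1071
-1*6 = -6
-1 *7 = -7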